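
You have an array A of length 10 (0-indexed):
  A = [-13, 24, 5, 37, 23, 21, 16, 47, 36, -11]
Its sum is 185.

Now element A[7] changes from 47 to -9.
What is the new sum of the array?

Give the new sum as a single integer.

Answer: 129

Derivation:
Old value at index 7: 47
New value at index 7: -9
Delta = -9 - 47 = -56
New sum = old_sum + delta = 185 + (-56) = 129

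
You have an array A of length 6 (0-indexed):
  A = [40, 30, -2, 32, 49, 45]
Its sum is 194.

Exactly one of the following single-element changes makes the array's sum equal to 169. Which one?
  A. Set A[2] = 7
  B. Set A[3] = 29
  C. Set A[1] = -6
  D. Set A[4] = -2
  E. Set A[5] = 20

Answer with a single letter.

Answer: E

Derivation:
Option A: A[2] -2->7, delta=9, new_sum=194+(9)=203
Option B: A[3] 32->29, delta=-3, new_sum=194+(-3)=191
Option C: A[1] 30->-6, delta=-36, new_sum=194+(-36)=158
Option D: A[4] 49->-2, delta=-51, new_sum=194+(-51)=143
Option E: A[5] 45->20, delta=-25, new_sum=194+(-25)=169 <-- matches target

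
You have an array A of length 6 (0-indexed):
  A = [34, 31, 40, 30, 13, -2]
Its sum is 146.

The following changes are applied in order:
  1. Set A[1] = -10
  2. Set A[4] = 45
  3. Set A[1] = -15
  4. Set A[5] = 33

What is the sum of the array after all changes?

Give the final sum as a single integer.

Answer: 167

Derivation:
Initial sum: 146
Change 1: A[1] 31 -> -10, delta = -41, sum = 105
Change 2: A[4] 13 -> 45, delta = 32, sum = 137
Change 3: A[1] -10 -> -15, delta = -5, sum = 132
Change 4: A[5] -2 -> 33, delta = 35, sum = 167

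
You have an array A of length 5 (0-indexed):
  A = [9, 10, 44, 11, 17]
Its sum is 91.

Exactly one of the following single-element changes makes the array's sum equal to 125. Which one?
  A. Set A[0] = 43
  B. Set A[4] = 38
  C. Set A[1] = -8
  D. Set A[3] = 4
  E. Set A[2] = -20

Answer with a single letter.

Option A: A[0] 9->43, delta=34, new_sum=91+(34)=125 <-- matches target
Option B: A[4] 17->38, delta=21, new_sum=91+(21)=112
Option C: A[1] 10->-8, delta=-18, new_sum=91+(-18)=73
Option D: A[3] 11->4, delta=-7, new_sum=91+(-7)=84
Option E: A[2] 44->-20, delta=-64, new_sum=91+(-64)=27

Answer: A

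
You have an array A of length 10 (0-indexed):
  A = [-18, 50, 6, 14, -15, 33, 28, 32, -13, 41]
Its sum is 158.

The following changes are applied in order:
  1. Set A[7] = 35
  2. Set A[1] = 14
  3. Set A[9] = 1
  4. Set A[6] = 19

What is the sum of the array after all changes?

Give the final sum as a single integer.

Answer: 76

Derivation:
Initial sum: 158
Change 1: A[7] 32 -> 35, delta = 3, sum = 161
Change 2: A[1] 50 -> 14, delta = -36, sum = 125
Change 3: A[9] 41 -> 1, delta = -40, sum = 85
Change 4: A[6] 28 -> 19, delta = -9, sum = 76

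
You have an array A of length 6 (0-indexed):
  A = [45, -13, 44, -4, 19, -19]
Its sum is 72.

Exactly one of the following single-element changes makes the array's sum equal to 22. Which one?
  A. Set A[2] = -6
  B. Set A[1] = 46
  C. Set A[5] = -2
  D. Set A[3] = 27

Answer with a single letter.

Option A: A[2] 44->-6, delta=-50, new_sum=72+(-50)=22 <-- matches target
Option B: A[1] -13->46, delta=59, new_sum=72+(59)=131
Option C: A[5] -19->-2, delta=17, new_sum=72+(17)=89
Option D: A[3] -4->27, delta=31, new_sum=72+(31)=103

Answer: A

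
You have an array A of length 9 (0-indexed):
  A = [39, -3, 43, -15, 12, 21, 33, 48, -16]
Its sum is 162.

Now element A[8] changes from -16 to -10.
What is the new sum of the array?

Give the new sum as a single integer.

Answer: 168

Derivation:
Old value at index 8: -16
New value at index 8: -10
Delta = -10 - -16 = 6
New sum = old_sum + delta = 162 + (6) = 168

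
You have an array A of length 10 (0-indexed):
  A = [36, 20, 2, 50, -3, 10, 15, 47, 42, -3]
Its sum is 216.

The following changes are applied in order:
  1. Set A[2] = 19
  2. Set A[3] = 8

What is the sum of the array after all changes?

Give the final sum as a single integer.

Answer: 191

Derivation:
Initial sum: 216
Change 1: A[2] 2 -> 19, delta = 17, sum = 233
Change 2: A[3] 50 -> 8, delta = -42, sum = 191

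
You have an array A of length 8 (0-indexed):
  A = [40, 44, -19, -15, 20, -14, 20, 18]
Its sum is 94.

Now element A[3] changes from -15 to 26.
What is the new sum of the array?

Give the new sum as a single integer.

Old value at index 3: -15
New value at index 3: 26
Delta = 26 - -15 = 41
New sum = old_sum + delta = 94 + (41) = 135

Answer: 135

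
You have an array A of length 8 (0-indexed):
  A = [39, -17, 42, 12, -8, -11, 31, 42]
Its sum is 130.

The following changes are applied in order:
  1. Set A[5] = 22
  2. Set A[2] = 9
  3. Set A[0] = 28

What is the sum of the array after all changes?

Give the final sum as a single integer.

Answer: 119

Derivation:
Initial sum: 130
Change 1: A[5] -11 -> 22, delta = 33, sum = 163
Change 2: A[2] 42 -> 9, delta = -33, sum = 130
Change 3: A[0] 39 -> 28, delta = -11, sum = 119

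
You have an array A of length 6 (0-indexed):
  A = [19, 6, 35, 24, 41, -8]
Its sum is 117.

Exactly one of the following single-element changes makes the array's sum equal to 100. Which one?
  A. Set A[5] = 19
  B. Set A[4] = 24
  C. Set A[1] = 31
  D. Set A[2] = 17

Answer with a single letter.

Option A: A[5] -8->19, delta=27, new_sum=117+(27)=144
Option B: A[4] 41->24, delta=-17, new_sum=117+(-17)=100 <-- matches target
Option C: A[1] 6->31, delta=25, new_sum=117+(25)=142
Option D: A[2] 35->17, delta=-18, new_sum=117+(-18)=99

Answer: B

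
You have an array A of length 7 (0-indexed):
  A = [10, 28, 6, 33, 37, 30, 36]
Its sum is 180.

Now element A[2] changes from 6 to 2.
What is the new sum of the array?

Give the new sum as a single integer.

Answer: 176

Derivation:
Old value at index 2: 6
New value at index 2: 2
Delta = 2 - 6 = -4
New sum = old_sum + delta = 180 + (-4) = 176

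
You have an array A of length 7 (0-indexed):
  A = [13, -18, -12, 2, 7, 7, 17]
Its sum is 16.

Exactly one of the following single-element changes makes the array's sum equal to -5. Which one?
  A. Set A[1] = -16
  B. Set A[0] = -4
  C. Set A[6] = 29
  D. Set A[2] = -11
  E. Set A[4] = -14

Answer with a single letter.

Answer: E

Derivation:
Option A: A[1] -18->-16, delta=2, new_sum=16+(2)=18
Option B: A[0] 13->-4, delta=-17, new_sum=16+(-17)=-1
Option C: A[6] 17->29, delta=12, new_sum=16+(12)=28
Option D: A[2] -12->-11, delta=1, new_sum=16+(1)=17
Option E: A[4] 7->-14, delta=-21, new_sum=16+(-21)=-5 <-- matches target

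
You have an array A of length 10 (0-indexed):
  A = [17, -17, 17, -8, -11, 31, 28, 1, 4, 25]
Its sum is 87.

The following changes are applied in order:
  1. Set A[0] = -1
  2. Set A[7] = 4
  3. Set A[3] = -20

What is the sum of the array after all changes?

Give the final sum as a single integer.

Initial sum: 87
Change 1: A[0] 17 -> -1, delta = -18, sum = 69
Change 2: A[7] 1 -> 4, delta = 3, sum = 72
Change 3: A[3] -8 -> -20, delta = -12, sum = 60

Answer: 60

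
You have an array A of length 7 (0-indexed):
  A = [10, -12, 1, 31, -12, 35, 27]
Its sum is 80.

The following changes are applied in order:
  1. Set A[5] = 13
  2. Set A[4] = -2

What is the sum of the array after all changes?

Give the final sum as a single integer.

Answer: 68

Derivation:
Initial sum: 80
Change 1: A[5] 35 -> 13, delta = -22, sum = 58
Change 2: A[4] -12 -> -2, delta = 10, sum = 68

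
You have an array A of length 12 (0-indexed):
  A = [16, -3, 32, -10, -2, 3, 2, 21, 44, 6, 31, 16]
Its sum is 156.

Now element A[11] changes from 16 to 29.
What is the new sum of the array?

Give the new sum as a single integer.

Old value at index 11: 16
New value at index 11: 29
Delta = 29 - 16 = 13
New sum = old_sum + delta = 156 + (13) = 169

Answer: 169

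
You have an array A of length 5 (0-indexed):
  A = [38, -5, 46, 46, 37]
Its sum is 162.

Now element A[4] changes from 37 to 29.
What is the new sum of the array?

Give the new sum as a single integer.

Answer: 154

Derivation:
Old value at index 4: 37
New value at index 4: 29
Delta = 29 - 37 = -8
New sum = old_sum + delta = 162 + (-8) = 154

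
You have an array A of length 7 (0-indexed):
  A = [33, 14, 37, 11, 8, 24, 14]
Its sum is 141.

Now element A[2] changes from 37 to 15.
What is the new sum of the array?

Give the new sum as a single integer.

Answer: 119

Derivation:
Old value at index 2: 37
New value at index 2: 15
Delta = 15 - 37 = -22
New sum = old_sum + delta = 141 + (-22) = 119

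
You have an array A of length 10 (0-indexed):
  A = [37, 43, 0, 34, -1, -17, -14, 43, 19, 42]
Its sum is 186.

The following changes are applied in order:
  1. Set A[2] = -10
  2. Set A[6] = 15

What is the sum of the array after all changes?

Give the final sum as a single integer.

Initial sum: 186
Change 1: A[2] 0 -> -10, delta = -10, sum = 176
Change 2: A[6] -14 -> 15, delta = 29, sum = 205

Answer: 205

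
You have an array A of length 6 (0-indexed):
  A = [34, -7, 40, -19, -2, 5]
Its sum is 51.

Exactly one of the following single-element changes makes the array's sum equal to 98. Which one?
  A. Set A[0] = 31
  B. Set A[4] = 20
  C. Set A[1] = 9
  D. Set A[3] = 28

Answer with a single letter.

Answer: D

Derivation:
Option A: A[0] 34->31, delta=-3, new_sum=51+(-3)=48
Option B: A[4] -2->20, delta=22, new_sum=51+(22)=73
Option C: A[1] -7->9, delta=16, new_sum=51+(16)=67
Option D: A[3] -19->28, delta=47, new_sum=51+(47)=98 <-- matches target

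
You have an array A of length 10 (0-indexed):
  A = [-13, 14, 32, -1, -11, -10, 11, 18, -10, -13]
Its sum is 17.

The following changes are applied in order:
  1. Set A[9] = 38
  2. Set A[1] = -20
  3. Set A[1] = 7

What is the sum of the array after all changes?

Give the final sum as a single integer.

Answer: 61

Derivation:
Initial sum: 17
Change 1: A[9] -13 -> 38, delta = 51, sum = 68
Change 2: A[1] 14 -> -20, delta = -34, sum = 34
Change 3: A[1] -20 -> 7, delta = 27, sum = 61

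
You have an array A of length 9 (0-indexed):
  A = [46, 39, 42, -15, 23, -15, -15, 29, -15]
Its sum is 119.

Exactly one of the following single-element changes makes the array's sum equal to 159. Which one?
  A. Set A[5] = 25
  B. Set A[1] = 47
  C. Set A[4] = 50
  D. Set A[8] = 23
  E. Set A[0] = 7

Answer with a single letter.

Option A: A[5] -15->25, delta=40, new_sum=119+(40)=159 <-- matches target
Option B: A[1] 39->47, delta=8, new_sum=119+(8)=127
Option C: A[4] 23->50, delta=27, new_sum=119+(27)=146
Option D: A[8] -15->23, delta=38, new_sum=119+(38)=157
Option E: A[0] 46->7, delta=-39, new_sum=119+(-39)=80

Answer: A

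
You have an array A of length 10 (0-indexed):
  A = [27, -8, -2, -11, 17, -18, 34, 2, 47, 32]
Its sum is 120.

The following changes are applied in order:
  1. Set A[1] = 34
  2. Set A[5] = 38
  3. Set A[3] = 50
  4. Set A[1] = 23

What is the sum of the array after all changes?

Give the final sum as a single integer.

Answer: 268

Derivation:
Initial sum: 120
Change 1: A[1] -8 -> 34, delta = 42, sum = 162
Change 2: A[5] -18 -> 38, delta = 56, sum = 218
Change 3: A[3] -11 -> 50, delta = 61, sum = 279
Change 4: A[1] 34 -> 23, delta = -11, sum = 268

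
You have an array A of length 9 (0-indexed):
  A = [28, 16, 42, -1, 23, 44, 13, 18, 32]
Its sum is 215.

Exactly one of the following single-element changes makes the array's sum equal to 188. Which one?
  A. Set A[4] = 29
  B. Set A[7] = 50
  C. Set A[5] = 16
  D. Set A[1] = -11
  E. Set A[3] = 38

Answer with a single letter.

Option A: A[4] 23->29, delta=6, new_sum=215+(6)=221
Option B: A[7] 18->50, delta=32, new_sum=215+(32)=247
Option C: A[5] 44->16, delta=-28, new_sum=215+(-28)=187
Option D: A[1] 16->-11, delta=-27, new_sum=215+(-27)=188 <-- matches target
Option E: A[3] -1->38, delta=39, new_sum=215+(39)=254

Answer: D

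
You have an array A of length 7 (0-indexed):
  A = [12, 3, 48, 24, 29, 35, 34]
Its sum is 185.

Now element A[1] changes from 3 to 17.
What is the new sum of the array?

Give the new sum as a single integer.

Answer: 199

Derivation:
Old value at index 1: 3
New value at index 1: 17
Delta = 17 - 3 = 14
New sum = old_sum + delta = 185 + (14) = 199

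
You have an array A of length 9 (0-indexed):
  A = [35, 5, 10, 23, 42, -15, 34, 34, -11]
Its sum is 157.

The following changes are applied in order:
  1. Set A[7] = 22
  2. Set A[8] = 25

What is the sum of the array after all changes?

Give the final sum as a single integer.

Answer: 181

Derivation:
Initial sum: 157
Change 1: A[7] 34 -> 22, delta = -12, sum = 145
Change 2: A[8] -11 -> 25, delta = 36, sum = 181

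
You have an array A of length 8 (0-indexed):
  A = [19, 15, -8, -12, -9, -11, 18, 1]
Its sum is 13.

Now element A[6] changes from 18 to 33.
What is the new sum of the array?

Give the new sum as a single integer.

Answer: 28

Derivation:
Old value at index 6: 18
New value at index 6: 33
Delta = 33 - 18 = 15
New sum = old_sum + delta = 13 + (15) = 28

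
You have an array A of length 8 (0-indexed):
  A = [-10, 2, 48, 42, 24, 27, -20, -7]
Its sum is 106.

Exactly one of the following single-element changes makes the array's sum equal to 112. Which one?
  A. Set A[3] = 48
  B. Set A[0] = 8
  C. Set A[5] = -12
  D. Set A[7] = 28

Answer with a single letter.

Option A: A[3] 42->48, delta=6, new_sum=106+(6)=112 <-- matches target
Option B: A[0] -10->8, delta=18, new_sum=106+(18)=124
Option C: A[5] 27->-12, delta=-39, new_sum=106+(-39)=67
Option D: A[7] -7->28, delta=35, new_sum=106+(35)=141

Answer: A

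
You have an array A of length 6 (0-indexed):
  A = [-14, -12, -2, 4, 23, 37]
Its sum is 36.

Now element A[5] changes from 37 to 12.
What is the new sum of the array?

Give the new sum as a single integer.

Old value at index 5: 37
New value at index 5: 12
Delta = 12 - 37 = -25
New sum = old_sum + delta = 36 + (-25) = 11

Answer: 11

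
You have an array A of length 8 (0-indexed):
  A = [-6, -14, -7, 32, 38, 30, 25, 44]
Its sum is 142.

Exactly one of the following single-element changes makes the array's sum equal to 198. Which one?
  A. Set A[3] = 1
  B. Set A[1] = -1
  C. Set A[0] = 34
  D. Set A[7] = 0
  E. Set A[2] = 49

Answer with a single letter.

Option A: A[3] 32->1, delta=-31, new_sum=142+(-31)=111
Option B: A[1] -14->-1, delta=13, new_sum=142+(13)=155
Option C: A[0] -6->34, delta=40, new_sum=142+(40)=182
Option D: A[7] 44->0, delta=-44, new_sum=142+(-44)=98
Option E: A[2] -7->49, delta=56, new_sum=142+(56)=198 <-- matches target

Answer: E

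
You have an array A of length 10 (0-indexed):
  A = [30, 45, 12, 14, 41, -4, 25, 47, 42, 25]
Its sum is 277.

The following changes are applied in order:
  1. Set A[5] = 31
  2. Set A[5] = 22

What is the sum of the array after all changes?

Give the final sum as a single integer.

Answer: 303

Derivation:
Initial sum: 277
Change 1: A[5] -4 -> 31, delta = 35, sum = 312
Change 2: A[5] 31 -> 22, delta = -9, sum = 303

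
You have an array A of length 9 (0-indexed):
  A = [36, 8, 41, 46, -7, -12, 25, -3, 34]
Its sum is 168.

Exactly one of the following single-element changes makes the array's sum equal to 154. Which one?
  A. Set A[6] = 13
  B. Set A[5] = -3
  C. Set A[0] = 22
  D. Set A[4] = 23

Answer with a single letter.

Answer: C

Derivation:
Option A: A[6] 25->13, delta=-12, new_sum=168+(-12)=156
Option B: A[5] -12->-3, delta=9, new_sum=168+(9)=177
Option C: A[0] 36->22, delta=-14, new_sum=168+(-14)=154 <-- matches target
Option D: A[4] -7->23, delta=30, new_sum=168+(30)=198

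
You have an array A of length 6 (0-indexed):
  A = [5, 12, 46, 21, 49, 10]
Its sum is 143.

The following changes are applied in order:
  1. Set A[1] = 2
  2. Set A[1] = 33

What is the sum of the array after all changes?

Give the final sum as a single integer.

Answer: 164

Derivation:
Initial sum: 143
Change 1: A[1] 12 -> 2, delta = -10, sum = 133
Change 2: A[1] 2 -> 33, delta = 31, sum = 164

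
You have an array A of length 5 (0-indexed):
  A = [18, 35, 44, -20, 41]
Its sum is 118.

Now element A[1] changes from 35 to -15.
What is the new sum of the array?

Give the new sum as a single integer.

Answer: 68

Derivation:
Old value at index 1: 35
New value at index 1: -15
Delta = -15 - 35 = -50
New sum = old_sum + delta = 118 + (-50) = 68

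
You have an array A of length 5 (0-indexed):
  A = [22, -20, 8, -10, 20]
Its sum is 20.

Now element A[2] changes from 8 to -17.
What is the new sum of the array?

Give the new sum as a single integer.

Old value at index 2: 8
New value at index 2: -17
Delta = -17 - 8 = -25
New sum = old_sum + delta = 20 + (-25) = -5

Answer: -5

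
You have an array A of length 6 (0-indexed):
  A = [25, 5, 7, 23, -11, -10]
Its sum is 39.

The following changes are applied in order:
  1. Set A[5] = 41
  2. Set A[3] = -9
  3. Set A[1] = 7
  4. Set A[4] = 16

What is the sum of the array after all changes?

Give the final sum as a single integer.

Answer: 87

Derivation:
Initial sum: 39
Change 1: A[5] -10 -> 41, delta = 51, sum = 90
Change 2: A[3] 23 -> -9, delta = -32, sum = 58
Change 3: A[1] 5 -> 7, delta = 2, sum = 60
Change 4: A[4] -11 -> 16, delta = 27, sum = 87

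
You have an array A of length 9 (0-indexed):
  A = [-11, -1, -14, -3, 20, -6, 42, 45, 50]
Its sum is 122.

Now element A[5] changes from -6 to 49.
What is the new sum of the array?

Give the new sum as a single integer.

Old value at index 5: -6
New value at index 5: 49
Delta = 49 - -6 = 55
New sum = old_sum + delta = 122 + (55) = 177

Answer: 177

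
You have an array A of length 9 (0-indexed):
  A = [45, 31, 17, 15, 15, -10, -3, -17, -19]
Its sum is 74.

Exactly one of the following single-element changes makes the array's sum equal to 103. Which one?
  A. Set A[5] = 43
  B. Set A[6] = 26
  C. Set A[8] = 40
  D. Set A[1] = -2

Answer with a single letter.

Option A: A[5] -10->43, delta=53, new_sum=74+(53)=127
Option B: A[6] -3->26, delta=29, new_sum=74+(29)=103 <-- matches target
Option C: A[8] -19->40, delta=59, new_sum=74+(59)=133
Option D: A[1] 31->-2, delta=-33, new_sum=74+(-33)=41

Answer: B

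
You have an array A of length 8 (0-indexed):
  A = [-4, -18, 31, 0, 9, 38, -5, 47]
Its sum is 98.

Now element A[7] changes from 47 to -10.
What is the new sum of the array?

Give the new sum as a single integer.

Old value at index 7: 47
New value at index 7: -10
Delta = -10 - 47 = -57
New sum = old_sum + delta = 98 + (-57) = 41

Answer: 41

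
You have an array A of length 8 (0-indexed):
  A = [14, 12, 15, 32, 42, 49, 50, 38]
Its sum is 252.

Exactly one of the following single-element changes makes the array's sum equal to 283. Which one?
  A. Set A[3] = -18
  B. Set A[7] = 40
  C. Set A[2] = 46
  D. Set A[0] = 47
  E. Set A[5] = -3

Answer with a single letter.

Answer: C

Derivation:
Option A: A[3] 32->-18, delta=-50, new_sum=252+(-50)=202
Option B: A[7] 38->40, delta=2, new_sum=252+(2)=254
Option C: A[2] 15->46, delta=31, new_sum=252+(31)=283 <-- matches target
Option D: A[0] 14->47, delta=33, new_sum=252+(33)=285
Option E: A[5] 49->-3, delta=-52, new_sum=252+(-52)=200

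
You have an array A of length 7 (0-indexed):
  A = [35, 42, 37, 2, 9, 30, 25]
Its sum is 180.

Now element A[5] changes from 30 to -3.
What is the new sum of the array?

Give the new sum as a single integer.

Answer: 147

Derivation:
Old value at index 5: 30
New value at index 5: -3
Delta = -3 - 30 = -33
New sum = old_sum + delta = 180 + (-33) = 147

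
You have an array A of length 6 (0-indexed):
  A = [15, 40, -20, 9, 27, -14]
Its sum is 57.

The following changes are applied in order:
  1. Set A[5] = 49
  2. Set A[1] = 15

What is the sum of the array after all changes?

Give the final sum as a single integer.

Initial sum: 57
Change 1: A[5] -14 -> 49, delta = 63, sum = 120
Change 2: A[1] 40 -> 15, delta = -25, sum = 95

Answer: 95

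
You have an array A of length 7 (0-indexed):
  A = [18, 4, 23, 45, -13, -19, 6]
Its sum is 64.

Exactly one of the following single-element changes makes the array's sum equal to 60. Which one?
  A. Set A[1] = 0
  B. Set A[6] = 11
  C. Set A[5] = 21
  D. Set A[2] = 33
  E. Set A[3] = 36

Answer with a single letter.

Option A: A[1] 4->0, delta=-4, new_sum=64+(-4)=60 <-- matches target
Option B: A[6] 6->11, delta=5, new_sum=64+(5)=69
Option C: A[5] -19->21, delta=40, new_sum=64+(40)=104
Option D: A[2] 23->33, delta=10, new_sum=64+(10)=74
Option E: A[3] 45->36, delta=-9, new_sum=64+(-9)=55

Answer: A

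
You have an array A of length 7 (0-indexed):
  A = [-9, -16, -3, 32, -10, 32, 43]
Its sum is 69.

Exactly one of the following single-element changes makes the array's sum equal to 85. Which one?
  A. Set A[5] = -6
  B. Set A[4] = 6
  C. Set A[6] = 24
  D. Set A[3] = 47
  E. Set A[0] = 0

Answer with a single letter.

Answer: B

Derivation:
Option A: A[5] 32->-6, delta=-38, new_sum=69+(-38)=31
Option B: A[4] -10->6, delta=16, new_sum=69+(16)=85 <-- matches target
Option C: A[6] 43->24, delta=-19, new_sum=69+(-19)=50
Option D: A[3] 32->47, delta=15, new_sum=69+(15)=84
Option E: A[0] -9->0, delta=9, new_sum=69+(9)=78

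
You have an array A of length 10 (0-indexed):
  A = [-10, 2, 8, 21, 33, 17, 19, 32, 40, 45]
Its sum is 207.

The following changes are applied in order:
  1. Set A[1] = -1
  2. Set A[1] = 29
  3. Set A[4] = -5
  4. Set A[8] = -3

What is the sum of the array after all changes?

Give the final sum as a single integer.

Initial sum: 207
Change 1: A[1] 2 -> -1, delta = -3, sum = 204
Change 2: A[1] -1 -> 29, delta = 30, sum = 234
Change 3: A[4] 33 -> -5, delta = -38, sum = 196
Change 4: A[8] 40 -> -3, delta = -43, sum = 153

Answer: 153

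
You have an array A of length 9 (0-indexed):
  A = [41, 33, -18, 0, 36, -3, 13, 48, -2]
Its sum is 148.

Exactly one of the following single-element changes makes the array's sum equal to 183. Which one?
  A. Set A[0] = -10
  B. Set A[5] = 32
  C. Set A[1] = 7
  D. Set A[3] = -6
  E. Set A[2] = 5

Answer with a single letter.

Option A: A[0] 41->-10, delta=-51, new_sum=148+(-51)=97
Option B: A[5] -3->32, delta=35, new_sum=148+(35)=183 <-- matches target
Option C: A[1] 33->7, delta=-26, new_sum=148+(-26)=122
Option D: A[3] 0->-6, delta=-6, new_sum=148+(-6)=142
Option E: A[2] -18->5, delta=23, new_sum=148+(23)=171

Answer: B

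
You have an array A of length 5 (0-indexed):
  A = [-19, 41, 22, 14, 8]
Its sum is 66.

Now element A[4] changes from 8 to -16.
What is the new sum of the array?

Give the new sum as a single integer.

Old value at index 4: 8
New value at index 4: -16
Delta = -16 - 8 = -24
New sum = old_sum + delta = 66 + (-24) = 42

Answer: 42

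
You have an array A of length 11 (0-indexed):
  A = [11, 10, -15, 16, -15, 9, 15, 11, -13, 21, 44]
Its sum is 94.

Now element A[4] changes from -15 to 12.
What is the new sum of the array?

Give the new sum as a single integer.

Answer: 121

Derivation:
Old value at index 4: -15
New value at index 4: 12
Delta = 12 - -15 = 27
New sum = old_sum + delta = 94 + (27) = 121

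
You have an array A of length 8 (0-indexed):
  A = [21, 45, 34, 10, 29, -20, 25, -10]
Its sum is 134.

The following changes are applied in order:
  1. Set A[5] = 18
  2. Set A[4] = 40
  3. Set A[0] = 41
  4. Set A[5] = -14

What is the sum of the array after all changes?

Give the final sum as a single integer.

Answer: 171

Derivation:
Initial sum: 134
Change 1: A[5] -20 -> 18, delta = 38, sum = 172
Change 2: A[4] 29 -> 40, delta = 11, sum = 183
Change 3: A[0] 21 -> 41, delta = 20, sum = 203
Change 4: A[5] 18 -> -14, delta = -32, sum = 171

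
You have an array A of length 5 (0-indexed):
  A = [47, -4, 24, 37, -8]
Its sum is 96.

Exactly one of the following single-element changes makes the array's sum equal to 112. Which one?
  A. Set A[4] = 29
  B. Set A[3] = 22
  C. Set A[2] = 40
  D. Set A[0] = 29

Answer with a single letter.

Option A: A[4] -8->29, delta=37, new_sum=96+(37)=133
Option B: A[3] 37->22, delta=-15, new_sum=96+(-15)=81
Option C: A[2] 24->40, delta=16, new_sum=96+(16)=112 <-- matches target
Option D: A[0] 47->29, delta=-18, new_sum=96+(-18)=78

Answer: C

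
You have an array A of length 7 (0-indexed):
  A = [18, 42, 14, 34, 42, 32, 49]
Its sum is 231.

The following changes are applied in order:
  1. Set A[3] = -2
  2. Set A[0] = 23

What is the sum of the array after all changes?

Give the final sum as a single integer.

Answer: 200

Derivation:
Initial sum: 231
Change 1: A[3] 34 -> -2, delta = -36, sum = 195
Change 2: A[0] 18 -> 23, delta = 5, sum = 200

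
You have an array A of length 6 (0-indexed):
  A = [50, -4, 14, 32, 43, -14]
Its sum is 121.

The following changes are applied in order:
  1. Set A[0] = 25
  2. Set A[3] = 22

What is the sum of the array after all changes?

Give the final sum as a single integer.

Initial sum: 121
Change 1: A[0] 50 -> 25, delta = -25, sum = 96
Change 2: A[3] 32 -> 22, delta = -10, sum = 86

Answer: 86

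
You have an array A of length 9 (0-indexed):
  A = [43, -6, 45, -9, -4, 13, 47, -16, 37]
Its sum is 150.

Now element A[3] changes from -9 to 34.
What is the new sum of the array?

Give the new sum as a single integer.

Old value at index 3: -9
New value at index 3: 34
Delta = 34 - -9 = 43
New sum = old_sum + delta = 150 + (43) = 193

Answer: 193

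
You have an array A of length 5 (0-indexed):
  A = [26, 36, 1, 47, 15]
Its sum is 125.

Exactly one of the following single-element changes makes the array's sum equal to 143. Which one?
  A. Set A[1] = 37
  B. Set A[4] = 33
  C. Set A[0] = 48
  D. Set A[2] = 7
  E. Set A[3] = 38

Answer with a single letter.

Answer: B

Derivation:
Option A: A[1] 36->37, delta=1, new_sum=125+(1)=126
Option B: A[4] 15->33, delta=18, new_sum=125+(18)=143 <-- matches target
Option C: A[0] 26->48, delta=22, new_sum=125+(22)=147
Option D: A[2] 1->7, delta=6, new_sum=125+(6)=131
Option E: A[3] 47->38, delta=-9, new_sum=125+(-9)=116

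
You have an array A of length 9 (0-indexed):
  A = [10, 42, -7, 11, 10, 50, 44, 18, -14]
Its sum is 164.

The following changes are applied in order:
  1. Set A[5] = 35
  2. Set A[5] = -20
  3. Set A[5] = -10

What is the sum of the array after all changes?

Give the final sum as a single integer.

Initial sum: 164
Change 1: A[5] 50 -> 35, delta = -15, sum = 149
Change 2: A[5] 35 -> -20, delta = -55, sum = 94
Change 3: A[5] -20 -> -10, delta = 10, sum = 104

Answer: 104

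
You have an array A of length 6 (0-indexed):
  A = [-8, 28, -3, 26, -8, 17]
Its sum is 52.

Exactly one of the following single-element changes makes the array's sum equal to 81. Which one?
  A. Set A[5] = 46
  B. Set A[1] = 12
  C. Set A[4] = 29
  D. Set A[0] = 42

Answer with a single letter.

Option A: A[5] 17->46, delta=29, new_sum=52+(29)=81 <-- matches target
Option B: A[1] 28->12, delta=-16, new_sum=52+(-16)=36
Option C: A[4] -8->29, delta=37, new_sum=52+(37)=89
Option D: A[0] -8->42, delta=50, new_sum=52+(50)=102

Answer: A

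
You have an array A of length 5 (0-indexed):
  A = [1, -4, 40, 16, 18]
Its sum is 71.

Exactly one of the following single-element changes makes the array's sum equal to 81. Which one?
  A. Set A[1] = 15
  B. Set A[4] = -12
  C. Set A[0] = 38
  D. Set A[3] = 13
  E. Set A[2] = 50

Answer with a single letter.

Option A: A[1] -4->15, delta=19, new_sum=71+(19)=90
Option B: A[4] 18->-12, delta=-30, new_sum=71+(-30)=41
Option C: A[0] 1->38, delta=37, new_sum=71+(37)=108
Option D: A[3] 16->13, delta=-3, new_sum=71+(-3)=68
Option E: A[2] 40->50, delta=10, new_sum=71+(10)=81 <-- matches target

Answer: E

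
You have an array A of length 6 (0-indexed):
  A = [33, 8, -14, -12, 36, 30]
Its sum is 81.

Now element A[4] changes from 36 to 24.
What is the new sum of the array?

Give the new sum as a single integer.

Answer: 69

Derivation:
Old value at index 4: 36
New value at index 4: 24
Delta = 24 - 36 = -12
New sum = old_sum + delta = 81 + (-12) = 69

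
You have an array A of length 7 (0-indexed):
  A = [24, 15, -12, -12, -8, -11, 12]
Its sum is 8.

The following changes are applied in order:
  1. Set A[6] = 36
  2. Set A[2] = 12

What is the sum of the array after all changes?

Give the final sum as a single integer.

Initial sum: 8
Change 1: A[6] 12 -> 36, delta = 24, sum = 32
Change 2: A[2] -12 -> 12, delta = 24, sum = 56

Answer: 56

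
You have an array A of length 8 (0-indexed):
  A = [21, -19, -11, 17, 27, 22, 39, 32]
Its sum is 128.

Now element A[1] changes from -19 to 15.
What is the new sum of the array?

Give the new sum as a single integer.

Answer: 162

Derivation:
Old value at index 1: -19
New value at index 1: 15
Delta = 15 - -19 = 34
New sum = old_sum + delta = 128 + (34) = 162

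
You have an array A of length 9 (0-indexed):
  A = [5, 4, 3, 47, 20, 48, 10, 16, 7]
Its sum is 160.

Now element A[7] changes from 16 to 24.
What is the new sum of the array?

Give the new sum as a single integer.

Old value at index 7: 16
New value at index 7: 24
Delta = 24 - 16 = 8
New sum = old_sum + delta = 160 + (8) = 168

Answer: 168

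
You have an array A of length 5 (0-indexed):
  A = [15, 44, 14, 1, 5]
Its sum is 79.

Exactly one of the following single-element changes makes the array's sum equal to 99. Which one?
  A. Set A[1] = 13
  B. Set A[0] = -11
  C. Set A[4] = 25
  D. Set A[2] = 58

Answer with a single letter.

Answer: C

Derivation:
Option A: A[1] 44->13, delta=-31, new_sum=79+(-31)=48
Option B: A[0] 15->-11, delta=-26, new_sum=79+(-26)=53
Option C: A[4] 5->25, delta=20, new_sum=79+(20)=99 <-- matches target
Option D: A[2] 14->58, delta=44, new_sum=79+(44)=123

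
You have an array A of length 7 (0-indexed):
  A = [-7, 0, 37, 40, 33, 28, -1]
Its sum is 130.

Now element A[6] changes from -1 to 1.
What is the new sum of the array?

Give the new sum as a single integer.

Old value at index 6: -1
New value at index 6: 1
Delta = 1 - -1 = 2
New sum = old_sum + delta = 130 + (2) = 132

Answer: 132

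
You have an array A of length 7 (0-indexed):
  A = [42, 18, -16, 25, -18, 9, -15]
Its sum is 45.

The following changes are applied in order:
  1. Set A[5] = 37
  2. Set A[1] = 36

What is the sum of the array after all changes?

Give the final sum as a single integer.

Initial sum: 45
Change 1: A[5] 9 -> 37, delta = 28, sum = 73
Change 2: A[1] 18 -> 36, delta = 18, sum = 91

Answer: 91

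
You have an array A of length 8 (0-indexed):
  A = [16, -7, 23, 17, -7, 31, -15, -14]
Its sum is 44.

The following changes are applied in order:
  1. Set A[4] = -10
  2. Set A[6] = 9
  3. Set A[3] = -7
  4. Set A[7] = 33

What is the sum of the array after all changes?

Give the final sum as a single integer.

Initial sum: 44
Change 1: A[4] -7 -> -10, delta = -3, sum = 41
Change 2: A[6] -15 -> 9, delta = 24, sum = 65
Change 3: A[3] 17 -> -7, delta = -24, sum = 41
Change 4: A[7] -14 -> 33, delta = 47, sum = 88

Answer: 88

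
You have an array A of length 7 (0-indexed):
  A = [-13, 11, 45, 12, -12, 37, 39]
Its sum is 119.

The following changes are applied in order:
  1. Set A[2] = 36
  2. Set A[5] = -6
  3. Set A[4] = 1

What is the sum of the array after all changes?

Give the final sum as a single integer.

Answer: 80

Derivation:
Initial sum: 119
Change 1: A[2] 45 -> 36, delta = -9, sum = 110
Change 2: A[5] 37 -> -6, delta = -43, sum = 67
Change 3: A[4] -12 -> 1, delta = 13, sum = 80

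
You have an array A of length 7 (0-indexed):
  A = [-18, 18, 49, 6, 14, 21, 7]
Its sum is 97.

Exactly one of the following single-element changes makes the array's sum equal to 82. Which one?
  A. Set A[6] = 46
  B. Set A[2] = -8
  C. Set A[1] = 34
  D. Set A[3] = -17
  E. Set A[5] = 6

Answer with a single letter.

Option A: A[6] 7->46, delta=39, new_sum=97+(39)=136
Option B: A[2] 49->-8, delta=-57, new_sum=97+(-57)=40
Option C: A[1] 18->34, delta=16, new_sum=97+(16)=113
Option D: A[3] 6->-17, delta=-23, new_sum=97+(-23)=74
Option E: A[5] 21->6, delta=-15, new_sum=97+(-15)=82 <-- matches target

Answer: E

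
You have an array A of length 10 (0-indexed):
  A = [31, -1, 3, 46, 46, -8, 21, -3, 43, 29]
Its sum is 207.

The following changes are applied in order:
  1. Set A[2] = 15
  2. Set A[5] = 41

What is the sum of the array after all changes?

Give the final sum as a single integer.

Answer: 268

Derivation:
Initial sum: 207
Change 1: A[2] 3 -> 15, delta = 12, sum = 219
Change 2: A[5] -8 -> 41, delta = 49, sum = 268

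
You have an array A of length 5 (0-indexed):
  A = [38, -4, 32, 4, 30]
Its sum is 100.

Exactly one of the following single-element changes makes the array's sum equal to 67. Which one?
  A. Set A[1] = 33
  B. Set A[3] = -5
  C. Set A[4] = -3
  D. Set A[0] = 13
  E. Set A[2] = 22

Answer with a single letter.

Answer: C

Derivation:
Option A: A[1] -4->33, delta=37, new_sum=100+(37)=137
Option B: A[3] 4->-5, delta=-9, new_sum=100+(-9)=91
Option C: A[4] 30->-3, delta=-33, new_sum=100+(-33)=67 <-- matches target
Option D: A[0] 38->13, delta=-25, new_sum=100+(-25)=75
Option E: A[2] 32->22, delta=-10, new_sum=100+(-10)=90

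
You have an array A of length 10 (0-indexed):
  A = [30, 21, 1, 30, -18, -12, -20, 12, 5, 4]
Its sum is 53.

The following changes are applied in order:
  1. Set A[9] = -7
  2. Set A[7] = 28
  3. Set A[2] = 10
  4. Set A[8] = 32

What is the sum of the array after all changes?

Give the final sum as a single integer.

Initial sum: 53
Change 1: A[9] 4 -> -7, delta = -11, sum = 42
Change 2: A[7] 12 -> 28, delta = 16, sum = 58
Change 3: A[2] 1 -> 10, delta = 9, sum = 67
Change 4: A[8] 5 -> 32, delta = 27, sum = 94

Answer: 94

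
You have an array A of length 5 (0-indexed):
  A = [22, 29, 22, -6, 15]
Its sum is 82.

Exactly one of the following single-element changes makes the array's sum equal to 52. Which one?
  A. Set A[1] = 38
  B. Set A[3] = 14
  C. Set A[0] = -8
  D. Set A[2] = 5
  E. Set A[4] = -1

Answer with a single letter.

Answer: C

Derivation:
Option A: A[1] 29->38, delta=9, new_sum=82+(9)=91
Option B: A[3] -6->14, delta=20, new_sum=82+(20)=102
Option C: A[0] 22->-8, delta=-30, new_sum=82+(-30)=52 <-- matches target
Option D: A[2] 22->5, delta=-17, new_sum=82+(-17)=65
Option E: A[4] 15->-1, delta=-16, new_sum=82+(-16)=66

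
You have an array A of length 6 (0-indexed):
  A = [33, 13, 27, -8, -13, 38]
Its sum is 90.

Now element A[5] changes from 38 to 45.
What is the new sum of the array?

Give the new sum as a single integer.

Answer: 97

Derivation:
Old value at index 5: 38
New value at index 5: 45
Delta = 45 - 38 = 7
New sum = old_sum + delta = 90 + (7) = 97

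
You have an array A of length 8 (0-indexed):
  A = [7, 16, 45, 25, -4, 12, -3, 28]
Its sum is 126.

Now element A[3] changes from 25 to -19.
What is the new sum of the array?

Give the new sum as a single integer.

Answer: 82

Derivation:
Old value at index 3: 25
New value at index 3: -19
Delta = -19 - 25 = -44
New sum = old_sum + delta = 126 + (-44) = 82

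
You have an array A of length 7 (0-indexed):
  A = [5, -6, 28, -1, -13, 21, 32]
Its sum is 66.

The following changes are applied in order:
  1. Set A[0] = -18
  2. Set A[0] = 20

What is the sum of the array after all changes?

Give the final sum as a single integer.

Answer: 81

Derivation:
Initial sum: 66
Change 1: A[0] 5 -> -18, delta = -23, sum = 43
Change 2: A[0] -18 -> 20, delta = 38, sum = 81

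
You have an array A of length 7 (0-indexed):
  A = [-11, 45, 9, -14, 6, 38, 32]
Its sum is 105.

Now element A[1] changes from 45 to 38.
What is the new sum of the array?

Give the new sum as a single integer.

Old value at index 1: 45
New value at index 1: 38
Delta = 38 - 45 = -7
New sum = old_sum + delta = 105 + (-7) = 98

Answer: 98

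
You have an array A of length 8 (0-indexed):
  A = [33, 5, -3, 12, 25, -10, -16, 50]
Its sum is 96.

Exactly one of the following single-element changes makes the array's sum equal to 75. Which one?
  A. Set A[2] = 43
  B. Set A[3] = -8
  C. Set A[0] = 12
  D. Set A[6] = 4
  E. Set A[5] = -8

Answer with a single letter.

Option A: A[2] -3->43, delta=46, new_sum=96+(46)=142
Option B: A[3] 12->-8, delta=-20, new_sum=96+(-20)=76
Option C: A[0] 33->12, delta=-21, new_sum=96+(-21)=75 <-- matches target
Option D: A[6] -16->4, delta=20, new_sum=96+(20)=116
Option E: A[5] -10->-8, delta=2, new_sum=96+(2)=98

Answer: C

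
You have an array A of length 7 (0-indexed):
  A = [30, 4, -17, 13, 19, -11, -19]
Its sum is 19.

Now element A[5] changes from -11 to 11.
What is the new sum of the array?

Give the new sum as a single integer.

Old value at index 5: -11
New value at index 5: 11
Delta = 11 - -11 = 22
New sum = old_sum + delta = 19 + (22) = 41

Answer: 41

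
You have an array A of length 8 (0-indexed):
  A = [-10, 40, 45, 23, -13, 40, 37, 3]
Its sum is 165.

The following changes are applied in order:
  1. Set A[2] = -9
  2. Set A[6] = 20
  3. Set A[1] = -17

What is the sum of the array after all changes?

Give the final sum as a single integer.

Answer: 37

Derivation:
Initial sum: 165
Change 1: A[2] 45 -> -9, delta = -54, sum = 111
Change 2: A[6] 37 -> 20, delta = -17, sum = 94
Change 3: A[1] 40 -> -17, delta = -57, sum = 37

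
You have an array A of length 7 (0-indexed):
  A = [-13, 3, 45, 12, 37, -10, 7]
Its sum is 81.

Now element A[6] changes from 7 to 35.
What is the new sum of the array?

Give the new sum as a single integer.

Old value at index 6: 7
New value at index 6: 35
Delta = 35 - 7 = 28
New sum = old_sum + delta = 81 + (28) = 109

Answer: 109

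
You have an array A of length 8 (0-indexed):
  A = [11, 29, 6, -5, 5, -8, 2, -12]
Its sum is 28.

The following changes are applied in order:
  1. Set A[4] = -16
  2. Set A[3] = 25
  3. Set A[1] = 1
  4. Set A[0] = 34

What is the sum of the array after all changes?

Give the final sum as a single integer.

Initial sum: 28
Change 1: A[4] 5 -> -16, delta = -21, sum = 7
Change 2: A[3] -5 -> 25, delta = 30, sum = 37
Change 3: A[1] 29 -> 1, delta = -28, sum = 9
Change 4: A[0] 11 -> 34, delta = 23, sum = 32

Answer: 32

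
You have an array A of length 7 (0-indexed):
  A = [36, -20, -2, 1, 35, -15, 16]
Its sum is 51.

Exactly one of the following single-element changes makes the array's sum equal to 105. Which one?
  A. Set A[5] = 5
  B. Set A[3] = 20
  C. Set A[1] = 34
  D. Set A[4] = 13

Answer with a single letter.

Answer: C

Derivation:
Option A: A[5] -15->5, delta=20, new_sum=51+(20)=71
Option B: A[3] 1->20, delta=19, new_sum=51+(19)=70
Option C: A[1] -20->34, delta=54, new_sum=51+(54)=105 <-- matches target
Option D: A[4] 35->13, delta=-22, new_sum=51+(-22)=29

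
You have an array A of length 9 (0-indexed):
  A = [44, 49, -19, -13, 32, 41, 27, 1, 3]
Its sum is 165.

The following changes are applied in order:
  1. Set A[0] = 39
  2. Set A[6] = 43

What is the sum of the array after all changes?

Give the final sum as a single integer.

Answer: 176

Derivation:
Initial sum: 165
Change 1: A[0] 44 -> 39, delta = -5, sum = 160
Change 2: A[6] 27 -> 43, delta = 16, sum = 176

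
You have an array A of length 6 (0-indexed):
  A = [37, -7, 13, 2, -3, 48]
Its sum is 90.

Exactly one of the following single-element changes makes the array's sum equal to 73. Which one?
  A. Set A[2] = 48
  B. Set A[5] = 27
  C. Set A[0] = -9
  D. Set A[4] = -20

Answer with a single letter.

Answer: D

Derivation:
Option A: A[2] 13->48, delta=35, new_sum=90+(35)=125
Option B: A[5] 48->27, delta=-21, new_sum=90+(-21)=69
Option C: A[0] 37->-9, delta=-46, new_sum=90+(-46)=44
Option D: A[4] -3->-20, delta=-17, new_sum=90+(-17)=73 <-- matches target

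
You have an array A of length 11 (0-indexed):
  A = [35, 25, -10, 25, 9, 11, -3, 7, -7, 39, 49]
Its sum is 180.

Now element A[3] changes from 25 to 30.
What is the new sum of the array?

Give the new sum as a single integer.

Answer: 185

Derivation:
Old value at index 3: 25
New value at index 3: 30
Delta = 30 - 25 = 5
New sum = old_sum + delta = 180 + (5) = 185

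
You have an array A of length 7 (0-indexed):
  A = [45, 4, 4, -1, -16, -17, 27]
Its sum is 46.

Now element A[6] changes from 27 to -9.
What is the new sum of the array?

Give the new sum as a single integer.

Old value at index 6: 27
New value at index 6: -9
Delta = -9 - 27 = -36
New sum = old_sum + delta = 46 + (-36) = 10

Answer: 10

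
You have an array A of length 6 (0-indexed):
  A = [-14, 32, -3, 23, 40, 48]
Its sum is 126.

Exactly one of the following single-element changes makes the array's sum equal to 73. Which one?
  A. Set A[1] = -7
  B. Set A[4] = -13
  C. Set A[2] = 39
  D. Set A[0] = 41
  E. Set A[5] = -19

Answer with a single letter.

Option A: A[1] 32->-7, delta=-39, new_sum=126+(-39)=87
Option B: A[4] 40->-13, delta=-53, new_sum=126+(-53)=73 <-- matches target
Option C: A[2] -3->39, delta=42, new_sum=126+(42)=168
Option D: A[0] -14->41, delta=55, new_sum=126+(55)=181
Option E: A[5] 48->-19, delta=-67, new_sum=126+(-67)=59

Answer: B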